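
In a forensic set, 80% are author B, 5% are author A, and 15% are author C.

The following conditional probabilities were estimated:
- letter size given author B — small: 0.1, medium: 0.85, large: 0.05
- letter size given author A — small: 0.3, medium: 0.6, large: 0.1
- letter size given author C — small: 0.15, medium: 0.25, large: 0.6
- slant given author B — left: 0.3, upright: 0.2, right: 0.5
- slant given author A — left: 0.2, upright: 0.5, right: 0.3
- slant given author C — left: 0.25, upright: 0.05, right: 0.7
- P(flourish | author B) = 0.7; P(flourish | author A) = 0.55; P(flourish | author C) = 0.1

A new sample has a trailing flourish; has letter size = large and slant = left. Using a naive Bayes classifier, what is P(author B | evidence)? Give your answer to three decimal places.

0.750

author B: 0.8 × 0.05 × 0.3 × 0.7 = 0.0084
author A: 0.05 × 0.1 × 0.2 × 0.55 = 0.00055
author C: 0.15 × 0.6 × 0.25 × 0.1 = 0.00225
P(author B | x) = 0.0084 / 0.0112 ≈ 0.750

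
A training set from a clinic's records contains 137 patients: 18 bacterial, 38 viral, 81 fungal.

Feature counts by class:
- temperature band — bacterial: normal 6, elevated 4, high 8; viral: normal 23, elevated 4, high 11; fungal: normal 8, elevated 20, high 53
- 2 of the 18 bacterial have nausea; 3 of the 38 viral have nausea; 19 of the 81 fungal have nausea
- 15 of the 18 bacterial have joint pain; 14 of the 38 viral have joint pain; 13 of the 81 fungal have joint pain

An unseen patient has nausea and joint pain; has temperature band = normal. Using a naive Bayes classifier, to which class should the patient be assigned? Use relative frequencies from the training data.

bacterial: (18/137) × (6/18) × (2/18) × (15/18) ≈ 0.00405515
viral: (38/137) × (23/38) × (3/38) × (14/38) ≈ 0.00488303
fungal: (81/137) × (8/81) × (19/81) × (13/81) ≈ 0.00219835
Highest score → viral.

viral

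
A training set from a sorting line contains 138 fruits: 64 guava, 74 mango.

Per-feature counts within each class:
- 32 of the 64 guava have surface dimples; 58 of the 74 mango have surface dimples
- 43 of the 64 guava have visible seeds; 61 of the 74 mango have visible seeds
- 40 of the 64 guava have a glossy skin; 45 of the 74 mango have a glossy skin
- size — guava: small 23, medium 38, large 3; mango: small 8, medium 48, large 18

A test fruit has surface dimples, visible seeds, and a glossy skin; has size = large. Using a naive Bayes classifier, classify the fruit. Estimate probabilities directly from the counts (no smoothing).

mango

guava: (64/138) × (32/64) × (43/64) × (40/64) × (3/64) ≈ 0.00456437
mango: (74/138) × (58/74) × (61/74) × (45/74) × (18/74) ≈ 0.051247
Highest score → mango.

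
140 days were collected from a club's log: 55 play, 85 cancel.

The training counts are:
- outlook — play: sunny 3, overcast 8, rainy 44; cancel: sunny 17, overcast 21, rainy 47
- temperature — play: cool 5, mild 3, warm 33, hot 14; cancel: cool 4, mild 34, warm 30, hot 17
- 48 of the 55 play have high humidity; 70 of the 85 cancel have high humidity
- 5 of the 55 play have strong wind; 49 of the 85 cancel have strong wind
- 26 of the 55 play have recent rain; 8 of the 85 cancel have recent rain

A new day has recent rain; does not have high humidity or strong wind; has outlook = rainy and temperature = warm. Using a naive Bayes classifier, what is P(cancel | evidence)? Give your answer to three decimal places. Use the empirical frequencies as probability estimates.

play: (55/140) × (44/55) × (33/55) × (7/55) × (50/55) × (26/55) ≈ 0.010314
cancel: (85/140) × (47/85) × (30/85) × (15/85) × (36/85) × (8/85) ≈ 0.000833488
P(cancel | x) = 0.000833488 / 0.011147488 ≈ 0.075

0.075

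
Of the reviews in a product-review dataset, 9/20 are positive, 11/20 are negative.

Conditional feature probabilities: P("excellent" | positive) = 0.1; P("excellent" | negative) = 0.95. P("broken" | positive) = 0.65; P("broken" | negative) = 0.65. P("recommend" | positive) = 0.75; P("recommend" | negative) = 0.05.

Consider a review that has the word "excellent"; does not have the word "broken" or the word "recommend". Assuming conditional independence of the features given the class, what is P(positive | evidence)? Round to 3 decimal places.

positive: 0.45 × 0.1 × (1−0.65) × (1−0.75) = 0.0039375
negative: 0.55 × 0.95 × (1−0.65) × (1−0.05) = 0.17373125
P(positive | x) = 0.0039375 / 0.17766875 ≈ 0.022

0.022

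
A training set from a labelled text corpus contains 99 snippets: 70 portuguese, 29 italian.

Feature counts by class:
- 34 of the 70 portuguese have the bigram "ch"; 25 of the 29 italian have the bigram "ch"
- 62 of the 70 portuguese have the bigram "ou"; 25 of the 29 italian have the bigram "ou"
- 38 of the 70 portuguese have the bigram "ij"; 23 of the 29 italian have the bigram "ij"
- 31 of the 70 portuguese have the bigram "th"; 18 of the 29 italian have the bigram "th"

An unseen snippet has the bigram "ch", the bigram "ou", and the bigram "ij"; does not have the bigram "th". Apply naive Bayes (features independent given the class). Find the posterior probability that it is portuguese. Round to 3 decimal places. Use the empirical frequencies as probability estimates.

portuguese: (70/99) × (34/70) × (62/70) × (38/70) × (39/70) ≈ 0.0920004
italian: (29/99) × (25/29) × (25/29) × (23/29) × (11/29) ≈ 0.0654895
P(portuguese | x) = 0.0920004 / 0.1574899 ≈ 0.584

0.584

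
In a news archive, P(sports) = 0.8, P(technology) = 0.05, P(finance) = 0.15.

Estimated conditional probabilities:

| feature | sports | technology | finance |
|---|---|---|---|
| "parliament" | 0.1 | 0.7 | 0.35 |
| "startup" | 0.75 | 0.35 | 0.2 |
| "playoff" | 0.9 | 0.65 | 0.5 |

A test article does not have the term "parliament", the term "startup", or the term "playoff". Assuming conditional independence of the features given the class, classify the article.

sports: 0.8 × (1−0.1) × (1−0.75) × (1−0.9) = 0.018
technology: 0.05 × (1−0.7) × (1−0.35) × (1−0.65) = 0.0034125
finance: 0.15 × (1−0.35) × (1−0.2) × (1−0.5) = 0.039
Highest score → finance.

finance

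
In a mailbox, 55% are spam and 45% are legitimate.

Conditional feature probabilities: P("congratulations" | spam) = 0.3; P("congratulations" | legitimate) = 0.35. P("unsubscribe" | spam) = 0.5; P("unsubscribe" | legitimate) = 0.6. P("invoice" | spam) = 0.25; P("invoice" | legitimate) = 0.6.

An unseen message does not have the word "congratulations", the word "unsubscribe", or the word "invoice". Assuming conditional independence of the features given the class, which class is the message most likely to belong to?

spam

spam: 0.55 × (1−0.3) × (1−0.5) × (1−0.25) = 0.144375
legitimate: 0.45 × (1−0.35) × (1−0.6) × (1−0.6) = 0.0468
Highest score → spam.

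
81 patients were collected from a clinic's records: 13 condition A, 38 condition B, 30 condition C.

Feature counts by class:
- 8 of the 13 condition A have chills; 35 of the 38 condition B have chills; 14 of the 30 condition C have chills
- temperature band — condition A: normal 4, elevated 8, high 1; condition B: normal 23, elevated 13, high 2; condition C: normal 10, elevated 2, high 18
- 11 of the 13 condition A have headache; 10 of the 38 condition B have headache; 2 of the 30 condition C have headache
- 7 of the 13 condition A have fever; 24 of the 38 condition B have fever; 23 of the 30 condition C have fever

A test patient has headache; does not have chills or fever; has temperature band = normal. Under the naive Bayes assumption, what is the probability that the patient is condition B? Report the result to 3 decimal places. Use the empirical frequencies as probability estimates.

0.205

condition A: (13/81) × (5/13) × (4/13) × (11/13) × (6/13) ≈ 0.00741752
condition B: (38/81) × (3/38) × (23/38) × (10/38) × (14/38) ≈ 0.00217341
condition C: (30/81) × (16/30) × (10/30) × (2/30) × (7/30) ≈ 0.00102423
P(condition B | x) = 0.00217341 / 0.01061516 ≈ 0.205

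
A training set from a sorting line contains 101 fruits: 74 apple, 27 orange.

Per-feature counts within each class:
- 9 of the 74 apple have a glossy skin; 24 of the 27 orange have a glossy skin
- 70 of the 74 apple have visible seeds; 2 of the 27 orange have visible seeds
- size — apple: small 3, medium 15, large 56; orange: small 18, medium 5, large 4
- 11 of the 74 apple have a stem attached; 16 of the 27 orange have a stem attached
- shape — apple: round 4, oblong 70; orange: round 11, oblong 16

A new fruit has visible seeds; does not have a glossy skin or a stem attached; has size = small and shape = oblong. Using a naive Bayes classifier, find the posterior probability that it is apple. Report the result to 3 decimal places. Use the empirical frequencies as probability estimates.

apple: (74/101) × (65/74) × (70/74) × (3/74) × (63/74) × (70/74) ≈ 0.0198757
orange: (27/101) × (3/27) × (2/27) × (18/27) × (11/27) × (16/27) ≈ 0.000354128
P(apple | x) = 0.0198757 / 0.020229828 ≈ 0.982

0.982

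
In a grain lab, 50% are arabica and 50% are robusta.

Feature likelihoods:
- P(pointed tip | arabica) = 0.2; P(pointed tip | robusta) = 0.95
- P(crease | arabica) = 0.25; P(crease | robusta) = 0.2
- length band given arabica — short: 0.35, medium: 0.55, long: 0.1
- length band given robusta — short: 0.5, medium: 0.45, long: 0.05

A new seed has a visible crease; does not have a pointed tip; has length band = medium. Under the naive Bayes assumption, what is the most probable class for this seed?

arabica

arabica: 0.5 × (1−0.2) × 0.25 × 0.55 = 0.055
robusta: 0.5 × (1−0.95) × 0.2 × 0.45 = 0.00225
Highest score → arabica.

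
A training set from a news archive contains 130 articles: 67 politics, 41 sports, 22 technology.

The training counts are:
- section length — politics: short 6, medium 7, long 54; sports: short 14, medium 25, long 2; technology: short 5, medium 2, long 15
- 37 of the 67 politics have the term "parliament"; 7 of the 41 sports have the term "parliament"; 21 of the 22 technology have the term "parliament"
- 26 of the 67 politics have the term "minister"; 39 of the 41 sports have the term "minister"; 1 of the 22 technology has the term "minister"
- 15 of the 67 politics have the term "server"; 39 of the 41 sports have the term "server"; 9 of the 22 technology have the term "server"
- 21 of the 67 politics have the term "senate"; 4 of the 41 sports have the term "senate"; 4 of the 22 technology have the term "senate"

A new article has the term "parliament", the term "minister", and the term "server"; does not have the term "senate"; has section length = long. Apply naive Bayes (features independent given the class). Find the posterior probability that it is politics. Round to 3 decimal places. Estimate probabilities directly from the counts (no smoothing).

politics: (67/130) × (54/67) × (37/67) × (26/67) × (15/67) × (46/67) ≈ 0.0136828
sports: (41/130) × (2/41) × (7/41) × (39/41) × (39/41) × (37/41) ≈ 0.00214477
technology: (22/130) × (15/22) × (21/22) × (1/22) × (9/22) × (18/22) ≈ 0.00167568
P(politics | x) = 0.0136828 / 0.01750325 ≈ 0.782

0.782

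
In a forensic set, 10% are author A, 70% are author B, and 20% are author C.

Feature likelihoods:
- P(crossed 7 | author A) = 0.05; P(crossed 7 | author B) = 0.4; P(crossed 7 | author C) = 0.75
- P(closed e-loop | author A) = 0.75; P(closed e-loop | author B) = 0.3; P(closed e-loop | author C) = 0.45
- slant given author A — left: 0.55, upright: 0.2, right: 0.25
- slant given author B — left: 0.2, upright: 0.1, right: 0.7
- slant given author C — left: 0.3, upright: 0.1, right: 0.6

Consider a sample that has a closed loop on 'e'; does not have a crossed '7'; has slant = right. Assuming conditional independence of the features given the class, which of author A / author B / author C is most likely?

author B

author A: 0.1 × (1−0.05) × 0.75 × 0.25 = 0.0178125
author B: 0.7 × (1−0.4) × 0.3 × 0.7 = 0.0882
author C: 0.2 × (1−0.75) × 0.45 × 0.6 = 0.0135
Highest score → author B.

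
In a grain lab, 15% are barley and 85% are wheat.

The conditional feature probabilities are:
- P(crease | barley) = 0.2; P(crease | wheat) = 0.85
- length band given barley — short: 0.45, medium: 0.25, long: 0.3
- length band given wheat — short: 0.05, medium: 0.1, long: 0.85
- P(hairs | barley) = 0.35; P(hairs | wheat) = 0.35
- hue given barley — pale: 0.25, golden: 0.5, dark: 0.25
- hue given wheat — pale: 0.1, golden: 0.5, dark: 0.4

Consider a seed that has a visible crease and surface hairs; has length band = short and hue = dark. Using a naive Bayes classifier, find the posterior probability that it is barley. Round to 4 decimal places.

0.1893

barley: 0.15 × 0.2 × 0.45 × 0.35 × 0.25 = 0.00118125
wheat: 0.85 × 0.85 × 0.05 × 0.35 × 0.4 = 0.0050575
P(barley | x) = 0.00118125 / 0.00623875 ≈ 0.1893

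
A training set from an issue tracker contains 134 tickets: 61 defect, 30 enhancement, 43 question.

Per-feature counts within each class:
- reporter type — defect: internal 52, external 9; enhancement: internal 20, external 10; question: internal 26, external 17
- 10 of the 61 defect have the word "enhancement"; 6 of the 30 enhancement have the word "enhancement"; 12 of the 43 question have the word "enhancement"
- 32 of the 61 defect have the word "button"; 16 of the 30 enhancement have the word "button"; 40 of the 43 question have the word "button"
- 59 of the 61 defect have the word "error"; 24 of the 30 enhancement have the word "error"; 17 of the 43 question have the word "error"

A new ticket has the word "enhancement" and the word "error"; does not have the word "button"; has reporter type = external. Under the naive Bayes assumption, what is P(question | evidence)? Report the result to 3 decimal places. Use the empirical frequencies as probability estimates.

defect: (61/134) × (9/61) × (10/61) × (29/61) × (59/61) ≈ 0.00506289
enhancement: (30/134) × (10/30) × (6/30) × (14/30) × (24/30) ≈ 0.00557214
question: (43/134) × (17/43) × (12/43) × (3/43) × (17/43) ≈ 0.00097654
P(question | x) = 0.00097654 / 0.01161157 ≈ 0.084

0.084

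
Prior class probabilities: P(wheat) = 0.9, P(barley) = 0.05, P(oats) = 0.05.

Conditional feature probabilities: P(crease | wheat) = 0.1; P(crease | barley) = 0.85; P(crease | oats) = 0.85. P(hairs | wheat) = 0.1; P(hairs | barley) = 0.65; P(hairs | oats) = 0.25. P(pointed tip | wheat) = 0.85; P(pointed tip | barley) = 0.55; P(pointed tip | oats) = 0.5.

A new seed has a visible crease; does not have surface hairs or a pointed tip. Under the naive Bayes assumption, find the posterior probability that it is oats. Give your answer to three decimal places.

wheat: 0.9 × 0.1 × (1−0.1) × (1−0.85) = 0.01215
barley: 0.05 × 0.85 × (1−0.65) × (1−0.55) = 0.00669375
oats: 0.05 × 0.85 × (1−0.25) × (1−0.5) = 0.0159375
P(oats | x) = 0.0159375 / 0.03478125 ≈ 0.458

0.458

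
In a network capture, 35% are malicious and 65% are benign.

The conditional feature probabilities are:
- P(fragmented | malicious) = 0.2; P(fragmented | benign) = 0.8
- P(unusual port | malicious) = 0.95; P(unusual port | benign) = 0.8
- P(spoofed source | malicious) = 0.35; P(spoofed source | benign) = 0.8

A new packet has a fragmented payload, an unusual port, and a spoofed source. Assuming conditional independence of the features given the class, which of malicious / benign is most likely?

benign

malicious: 0.35 × 0.2 × 0.95 × 0.35 = 0.023275
benign: 0.65 × 0.8 × 0.8 × 0.8 = 0.3328
Highest score → benign.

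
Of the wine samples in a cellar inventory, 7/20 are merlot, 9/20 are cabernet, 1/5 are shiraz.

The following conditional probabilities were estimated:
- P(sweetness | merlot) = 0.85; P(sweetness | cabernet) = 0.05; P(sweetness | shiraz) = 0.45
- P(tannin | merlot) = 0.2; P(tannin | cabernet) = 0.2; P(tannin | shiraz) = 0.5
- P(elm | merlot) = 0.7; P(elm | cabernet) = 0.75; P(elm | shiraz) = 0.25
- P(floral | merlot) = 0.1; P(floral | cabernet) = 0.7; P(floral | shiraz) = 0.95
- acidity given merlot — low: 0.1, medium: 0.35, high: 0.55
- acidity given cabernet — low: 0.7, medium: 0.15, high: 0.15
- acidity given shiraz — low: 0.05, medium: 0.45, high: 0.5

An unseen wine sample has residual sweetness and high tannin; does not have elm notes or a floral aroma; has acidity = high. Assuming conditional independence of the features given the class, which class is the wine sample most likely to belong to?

merlot: 0.35 × 0.85 × 0.2 × (1−0.7) × (1−0.1) × 0.55 = 0.00883575
cabernet: 0.45 × 0.05 × 0.2 × (1−0.75) × (1−0.7) × 0.15 = 0.000050625
shiraz: 0.2 × 0.45 × 0.5 × (1−0.25) × (1−0.95) × 0.5 = 0.00084375
Highest score → merlot.

merlot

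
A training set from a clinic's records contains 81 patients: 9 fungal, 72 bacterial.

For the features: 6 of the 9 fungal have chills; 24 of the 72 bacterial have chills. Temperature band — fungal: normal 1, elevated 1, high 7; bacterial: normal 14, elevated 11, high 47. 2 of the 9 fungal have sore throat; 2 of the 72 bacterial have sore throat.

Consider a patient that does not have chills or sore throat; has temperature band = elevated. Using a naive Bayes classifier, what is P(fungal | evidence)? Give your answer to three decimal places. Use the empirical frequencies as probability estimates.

fungal: (9/81) × (3/9) × (1/9) × (7/9) ≈ 0.00320073
bacterial: (72/81) × (48/72) × (11/72) × (70/72) ≈ 0.0880201
P(fungal | x) = 0.00320073 / 0.09122083 ≈ 0.035

0.035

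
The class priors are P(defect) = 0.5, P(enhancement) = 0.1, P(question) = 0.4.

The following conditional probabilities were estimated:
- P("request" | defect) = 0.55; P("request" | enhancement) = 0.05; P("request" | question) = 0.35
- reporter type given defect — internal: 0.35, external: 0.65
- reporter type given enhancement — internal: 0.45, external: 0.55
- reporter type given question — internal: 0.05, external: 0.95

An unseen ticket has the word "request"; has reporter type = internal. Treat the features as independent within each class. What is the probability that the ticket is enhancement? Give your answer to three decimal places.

0.021

defect: 0.5 × 0.55 × 0.35 = 0.09625
enhancement: 0.1 × 0.05 × 0.45 = 0.00225
question: 0.4 × 0.35 × 0.05 = 0.007
P(enhancement | x) = 0.00225 / 0.1055 ≈ 0.021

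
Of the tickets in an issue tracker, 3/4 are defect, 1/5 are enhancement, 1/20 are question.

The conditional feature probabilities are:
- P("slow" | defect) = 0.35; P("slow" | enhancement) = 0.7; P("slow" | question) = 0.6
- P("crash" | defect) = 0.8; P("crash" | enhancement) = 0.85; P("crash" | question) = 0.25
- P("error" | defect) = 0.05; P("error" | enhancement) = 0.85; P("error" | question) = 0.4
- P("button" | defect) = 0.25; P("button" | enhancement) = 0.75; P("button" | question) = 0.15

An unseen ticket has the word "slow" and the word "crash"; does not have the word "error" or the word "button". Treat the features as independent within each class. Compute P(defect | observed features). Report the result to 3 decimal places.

defect: 0.75 × 0.35 × 0.8 × (1−0.05) × (1−0.25) = 0.149625
enhancement: 0.2 × 0.7 × 0.85 × (1−0.85) × (1−0.75) = 0.0044625
question: 0.05 × 0.6 × 0.25 × (1−0.4) × (1−0.15) = 0.003825
P(defect | x) = 0.149625 / 0.1579125 ≈ 0.948

0.948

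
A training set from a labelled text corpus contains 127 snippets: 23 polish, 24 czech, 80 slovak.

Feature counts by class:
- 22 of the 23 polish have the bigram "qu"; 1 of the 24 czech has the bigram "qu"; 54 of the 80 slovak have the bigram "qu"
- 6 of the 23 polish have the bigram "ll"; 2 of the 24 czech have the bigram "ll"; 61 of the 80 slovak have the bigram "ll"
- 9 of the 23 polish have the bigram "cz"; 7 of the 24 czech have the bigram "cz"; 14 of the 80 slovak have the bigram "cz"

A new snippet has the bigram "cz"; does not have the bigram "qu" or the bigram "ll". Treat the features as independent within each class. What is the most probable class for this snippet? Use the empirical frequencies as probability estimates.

czech

polish: (23/127) × (1/23) × (17/23) × (9/23) ≈ 0.00227736
czech: (24/127) × (23/24) × (22/24) × (7/24) ≈ 0.0484197
slovak: (80/127) × (26/80) × (19/80) × (14/80) ≈ 0.00850886
Highest score → czech.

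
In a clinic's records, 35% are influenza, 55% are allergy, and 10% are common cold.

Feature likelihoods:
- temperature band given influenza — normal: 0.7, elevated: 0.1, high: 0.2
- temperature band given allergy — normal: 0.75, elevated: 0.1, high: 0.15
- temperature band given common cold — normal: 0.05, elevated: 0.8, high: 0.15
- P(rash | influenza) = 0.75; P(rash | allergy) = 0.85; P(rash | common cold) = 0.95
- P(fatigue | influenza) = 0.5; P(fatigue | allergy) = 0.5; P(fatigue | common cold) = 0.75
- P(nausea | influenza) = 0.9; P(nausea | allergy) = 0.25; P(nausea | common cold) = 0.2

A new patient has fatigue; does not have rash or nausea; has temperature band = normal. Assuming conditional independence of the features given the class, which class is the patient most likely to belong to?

allergy

influenza: 0.35 × 0.7 × (1−0.75) × 0.5 × (1−0.9) = 0.0030625
allergy: 0.55 × 0.75 × (1−0.85) × 0.5 × (1−0.25) = 0.023203125
common cold: 0.1 × 0.05 × (1−0.95) × 0.75 × (1−0.2) = 0.00015
Highest score → allergy.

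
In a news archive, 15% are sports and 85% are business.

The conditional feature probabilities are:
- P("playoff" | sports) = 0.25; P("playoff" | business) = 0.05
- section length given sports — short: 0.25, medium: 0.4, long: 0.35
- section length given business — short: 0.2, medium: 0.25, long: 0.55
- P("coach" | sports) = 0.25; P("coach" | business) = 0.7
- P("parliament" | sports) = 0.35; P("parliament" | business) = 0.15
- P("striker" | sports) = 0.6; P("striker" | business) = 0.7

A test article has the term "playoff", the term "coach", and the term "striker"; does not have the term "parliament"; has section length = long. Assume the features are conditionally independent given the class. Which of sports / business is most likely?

business

sports: 0.15 × 0.25 × 0.35 × 0.25 × (1−0.35) × 0.6 = 0.0012796875
business: 0.85 × 0.05 × 0.55 × 0.7 × (1−0.15) × 0.7 = 0.0097356875
Highest score → business.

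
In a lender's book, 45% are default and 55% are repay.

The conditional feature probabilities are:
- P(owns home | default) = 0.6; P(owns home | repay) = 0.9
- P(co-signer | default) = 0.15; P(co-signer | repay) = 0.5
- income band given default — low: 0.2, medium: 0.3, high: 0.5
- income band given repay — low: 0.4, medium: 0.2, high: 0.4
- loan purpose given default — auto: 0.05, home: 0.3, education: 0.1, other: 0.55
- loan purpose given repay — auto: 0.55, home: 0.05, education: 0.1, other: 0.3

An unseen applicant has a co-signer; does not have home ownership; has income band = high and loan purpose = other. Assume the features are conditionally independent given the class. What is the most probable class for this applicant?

default

default: 0.45 × (1−0.6) × 0.15 × 0.5 × 0.55 = 0.007425
repay: 0.55 × (1−0.9) × 0.5 × 0.4 × 0.3 = 0.0033
Highest score → default.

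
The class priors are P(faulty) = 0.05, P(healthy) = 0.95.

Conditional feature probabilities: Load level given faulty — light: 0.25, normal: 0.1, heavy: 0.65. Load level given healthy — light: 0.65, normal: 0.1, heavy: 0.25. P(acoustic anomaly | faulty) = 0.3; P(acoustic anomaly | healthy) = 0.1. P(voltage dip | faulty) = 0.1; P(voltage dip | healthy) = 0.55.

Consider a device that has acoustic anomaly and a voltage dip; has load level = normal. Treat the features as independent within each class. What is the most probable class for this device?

faulty: 0.05 × 0.1 × 0.3 × 0.1 = 0.00015
healthy: 0.95 × 0.1 × 0.1 × 0.55 = 0.005225
Highest score → healthy.

healthy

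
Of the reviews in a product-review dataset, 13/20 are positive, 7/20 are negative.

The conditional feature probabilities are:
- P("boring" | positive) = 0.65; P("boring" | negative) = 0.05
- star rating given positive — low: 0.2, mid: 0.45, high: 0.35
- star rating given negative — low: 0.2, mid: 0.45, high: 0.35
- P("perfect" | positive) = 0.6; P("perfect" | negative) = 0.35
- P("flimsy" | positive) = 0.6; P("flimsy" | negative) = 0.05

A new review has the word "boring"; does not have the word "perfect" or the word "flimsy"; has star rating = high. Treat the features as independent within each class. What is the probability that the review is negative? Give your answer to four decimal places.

positive: 0.65 × 0.65 × 0.35 × (1−0.6) × (1−0.6) = 0.02366
negative: 0.35 × 0.05 × 0.35 × (1−0.35) × (1−0.05) = 0.0037821875
P(negative | x) = 0.0037821875 / 0.0274421875 ≈ 0.1378

0.1378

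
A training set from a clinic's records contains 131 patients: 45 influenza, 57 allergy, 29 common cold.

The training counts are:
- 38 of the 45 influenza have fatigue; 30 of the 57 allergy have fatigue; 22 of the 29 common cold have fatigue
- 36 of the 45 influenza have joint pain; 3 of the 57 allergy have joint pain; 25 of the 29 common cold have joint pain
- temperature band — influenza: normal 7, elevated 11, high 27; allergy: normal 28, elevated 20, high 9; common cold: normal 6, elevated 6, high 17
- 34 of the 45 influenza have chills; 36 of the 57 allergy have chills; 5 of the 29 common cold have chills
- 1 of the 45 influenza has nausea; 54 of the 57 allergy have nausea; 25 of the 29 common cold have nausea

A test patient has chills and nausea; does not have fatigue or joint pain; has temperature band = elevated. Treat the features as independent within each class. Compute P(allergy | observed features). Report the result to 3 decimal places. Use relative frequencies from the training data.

influenza: (45/131) × (7/45) × (9/45) × (11/45) × (34/45) × (1/45) ≈ 0.0000438622
allergy: (57/131) × (27/57) × (54/57) × (20/57) × (36/57) × (54/57) ≈ 0.0409933
common cold: (29/131) × (7/29) × (4/29) × (6/29) × (5/29) × (25/29) ≈ 0.00022665
P(allergy | x) = 0.0409933 / 0.0412638122 ≈ 0.993

0.993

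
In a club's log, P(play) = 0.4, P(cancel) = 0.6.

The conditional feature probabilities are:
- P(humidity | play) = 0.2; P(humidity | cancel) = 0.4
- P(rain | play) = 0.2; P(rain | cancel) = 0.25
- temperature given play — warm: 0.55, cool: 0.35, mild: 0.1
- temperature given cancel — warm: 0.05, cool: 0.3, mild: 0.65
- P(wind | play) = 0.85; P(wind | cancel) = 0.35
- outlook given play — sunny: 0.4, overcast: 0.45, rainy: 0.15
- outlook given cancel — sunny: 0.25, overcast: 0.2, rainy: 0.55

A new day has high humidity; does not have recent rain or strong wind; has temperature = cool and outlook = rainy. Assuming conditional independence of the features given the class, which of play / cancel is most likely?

cancel

play: 0.4 × 0.2 × (1−0.2) × 0.35 × (1−0.85) × 0.15 = 0.000504
cancel: 0.6 × 0.4 × (1−0.25) × 0.3 × (1−0.35) × 0.55 = 0.019305
Highest score → cancel.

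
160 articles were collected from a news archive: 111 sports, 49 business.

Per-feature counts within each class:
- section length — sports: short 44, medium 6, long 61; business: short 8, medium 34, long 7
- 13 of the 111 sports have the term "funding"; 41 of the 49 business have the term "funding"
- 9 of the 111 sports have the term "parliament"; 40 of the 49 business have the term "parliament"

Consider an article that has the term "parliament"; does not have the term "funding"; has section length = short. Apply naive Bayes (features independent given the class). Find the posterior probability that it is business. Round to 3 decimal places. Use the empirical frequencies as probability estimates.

sports: (111/160) × (44/111) × (98/111) × (9/111) ≈ 0.0196859
business: (49/160) × (8/49) × (8/49) × (40/49) ≈ 0.00666389
P(business | x) = 0.00666389 / 0.02634979 ≈ 0.253

0.253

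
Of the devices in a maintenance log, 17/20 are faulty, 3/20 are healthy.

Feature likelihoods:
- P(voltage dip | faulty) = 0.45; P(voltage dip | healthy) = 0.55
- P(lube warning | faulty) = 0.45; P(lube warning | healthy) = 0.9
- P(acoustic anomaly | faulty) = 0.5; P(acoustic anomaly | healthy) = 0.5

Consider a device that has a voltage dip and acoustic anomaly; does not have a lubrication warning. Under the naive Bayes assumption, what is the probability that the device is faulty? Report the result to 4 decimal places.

0.9623

faulty: 0.85 × 0.45 × (1−0.45) × 0.5 = 0.1051875
healthy: 0.15 × 0.55 × (1−0.9) × 0.5 = 0.004125
P(faulty | x) = 0.1051875 / 0.1093125 ≈ 0.9623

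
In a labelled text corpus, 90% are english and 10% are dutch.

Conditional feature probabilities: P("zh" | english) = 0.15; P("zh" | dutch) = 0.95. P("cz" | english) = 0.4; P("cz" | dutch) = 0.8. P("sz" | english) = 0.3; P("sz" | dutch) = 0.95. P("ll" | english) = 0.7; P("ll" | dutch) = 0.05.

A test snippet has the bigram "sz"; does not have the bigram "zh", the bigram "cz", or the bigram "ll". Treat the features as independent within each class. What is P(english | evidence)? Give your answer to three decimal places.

english: 0.9 × (1−0.15) × (1−0.4) × 0.3 × (1−0.7) = 0.04131
dutch: 0.1 × (1−0.95) × (1−0.8) × 0.95 × (1−0.05) = 0.0009025
P(english | x) = 0.04131 / 0.0422125 ≈ 0.979

0.979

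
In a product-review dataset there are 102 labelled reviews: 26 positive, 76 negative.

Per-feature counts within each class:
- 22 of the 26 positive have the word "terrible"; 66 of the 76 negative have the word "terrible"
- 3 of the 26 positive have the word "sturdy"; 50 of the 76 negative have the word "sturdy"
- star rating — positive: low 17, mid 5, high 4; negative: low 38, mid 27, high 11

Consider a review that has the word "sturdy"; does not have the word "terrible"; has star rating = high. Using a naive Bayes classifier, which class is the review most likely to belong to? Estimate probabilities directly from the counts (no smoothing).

positive: (26/102) × (4/26) × (3/26) × (4/26) ≈ 0.000696136
negative: (76/102) × (10/76) × (50/76) × (11/76) ≈ 0.00933545
Highest score → negative.

negative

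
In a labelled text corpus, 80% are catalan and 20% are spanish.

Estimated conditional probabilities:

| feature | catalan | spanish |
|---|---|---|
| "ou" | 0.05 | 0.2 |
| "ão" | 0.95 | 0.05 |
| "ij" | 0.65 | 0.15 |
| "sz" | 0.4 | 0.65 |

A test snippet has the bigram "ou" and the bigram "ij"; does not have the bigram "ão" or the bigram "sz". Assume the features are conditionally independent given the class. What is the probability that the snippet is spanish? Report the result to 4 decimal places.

0.7189

catalan: 0.8 × 0.05 × (1−0.95) × 0.65 × (1−0.4) = 0.00078
spanish: 0.2 × 0.2 × (1−0.05) × 0.15 × (1−0.65) = 0.001995
P(spanish | x) = 0.001995 / 0.002775 ≈ 0.7189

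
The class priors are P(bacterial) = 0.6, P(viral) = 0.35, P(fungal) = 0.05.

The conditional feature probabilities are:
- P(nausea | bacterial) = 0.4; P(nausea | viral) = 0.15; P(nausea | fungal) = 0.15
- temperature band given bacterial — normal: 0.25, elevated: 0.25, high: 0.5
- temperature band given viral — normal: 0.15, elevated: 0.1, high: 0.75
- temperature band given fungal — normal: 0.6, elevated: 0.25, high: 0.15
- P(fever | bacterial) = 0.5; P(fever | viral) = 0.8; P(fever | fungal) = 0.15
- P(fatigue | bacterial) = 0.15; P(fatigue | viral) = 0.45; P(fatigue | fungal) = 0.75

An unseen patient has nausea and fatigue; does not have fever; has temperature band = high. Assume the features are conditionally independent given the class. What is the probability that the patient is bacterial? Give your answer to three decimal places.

0.679

bacterial: 0.6 × 0.4 × 0.5 × (1−0.5) × 0.15 = 0.009
viral: 0.35 × 0.15 × 0.75 × (1−0.8) × 0.45 = 0.00354375
fungal: 0.05 × 0.15 × 0.15 × (1−0.15) × 0.75 = 0.0007171875
P(bacterial | x) = 0.009 / 0.0132609375 ≈ 0.679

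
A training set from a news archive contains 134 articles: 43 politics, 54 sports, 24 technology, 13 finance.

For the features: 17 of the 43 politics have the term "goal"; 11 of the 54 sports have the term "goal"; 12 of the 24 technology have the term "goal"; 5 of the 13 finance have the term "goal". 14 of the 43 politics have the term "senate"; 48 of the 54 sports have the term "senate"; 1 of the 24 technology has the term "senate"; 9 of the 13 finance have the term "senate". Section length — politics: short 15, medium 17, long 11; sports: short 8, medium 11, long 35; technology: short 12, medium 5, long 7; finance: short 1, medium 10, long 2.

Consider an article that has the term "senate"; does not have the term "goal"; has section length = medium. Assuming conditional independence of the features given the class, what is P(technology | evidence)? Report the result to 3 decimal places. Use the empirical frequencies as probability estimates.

0.007

politics: (43/134) × (26/43) × (14/43) × (17/43) ≈ 0.0249752
sports: (54/134) × (43/54) × (48/54) × (11/54) ≈ 0.0581045
technology: (24/134) × (12/24) × (1/24) × (5/24) ≈ 0.000777363
finance: (13/134) × (8/13) × (9/13) × (10/13) ≈ 0.0317937
P(technology | x) = 0.000777363 / 0.115650763 ≈ 0.007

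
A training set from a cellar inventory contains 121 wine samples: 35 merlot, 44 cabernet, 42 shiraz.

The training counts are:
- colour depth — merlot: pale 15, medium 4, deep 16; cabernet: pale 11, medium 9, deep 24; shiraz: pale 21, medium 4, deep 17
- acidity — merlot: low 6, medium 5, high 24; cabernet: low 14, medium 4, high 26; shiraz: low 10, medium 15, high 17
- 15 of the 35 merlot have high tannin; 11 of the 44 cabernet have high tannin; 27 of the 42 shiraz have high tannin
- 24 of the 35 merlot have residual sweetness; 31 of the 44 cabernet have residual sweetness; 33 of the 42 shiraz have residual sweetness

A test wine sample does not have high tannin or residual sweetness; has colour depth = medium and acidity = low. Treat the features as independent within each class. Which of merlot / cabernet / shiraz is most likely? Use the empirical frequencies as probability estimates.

cabernet

merlot: (35/121) × (4/35) × (6/35) × (20/35) × (11/35) ≈ 0.00101776
cabernet: (44/121) × (9/44) × (14/44) × (33/44) × (13/44) ≈ 0.00524426
shiraz: (42/121) × (4/42) × (10/42) × (15/42) × (9/42) ≈ 0.000602366
Highest score → cabernet.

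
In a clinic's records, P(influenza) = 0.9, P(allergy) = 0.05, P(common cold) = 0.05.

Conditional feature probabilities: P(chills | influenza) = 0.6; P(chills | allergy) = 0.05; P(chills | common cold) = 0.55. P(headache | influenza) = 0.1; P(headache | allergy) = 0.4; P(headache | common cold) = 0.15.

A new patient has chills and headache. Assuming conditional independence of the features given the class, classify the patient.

influenza

influenza: 0.9 × 0.6 × 0.1 = 0.054
allergy: 0.05 × 0.05 × 0.4 = 0.001
common cold: 0.05 × 0.55 × 0.15 = 0.004125
Highest score → influenza.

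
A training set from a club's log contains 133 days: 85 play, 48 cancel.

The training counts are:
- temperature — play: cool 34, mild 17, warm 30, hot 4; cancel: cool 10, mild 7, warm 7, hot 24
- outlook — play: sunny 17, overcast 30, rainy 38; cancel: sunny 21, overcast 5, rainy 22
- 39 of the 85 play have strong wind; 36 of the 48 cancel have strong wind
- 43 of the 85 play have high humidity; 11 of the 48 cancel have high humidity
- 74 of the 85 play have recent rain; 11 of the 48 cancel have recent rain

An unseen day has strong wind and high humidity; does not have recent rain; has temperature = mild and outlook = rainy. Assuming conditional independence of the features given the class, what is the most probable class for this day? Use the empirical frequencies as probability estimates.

play: (85/133) × (17/85) × (38/85) × (39/85) × (43/85) × (11/85) ≈ 0.00171645
cancel: (48/133) × (7/48) × (22/48) × (36/48) × (11/48) × (37/48) ≈ 0.00319596
Highest score → cancel.

cancel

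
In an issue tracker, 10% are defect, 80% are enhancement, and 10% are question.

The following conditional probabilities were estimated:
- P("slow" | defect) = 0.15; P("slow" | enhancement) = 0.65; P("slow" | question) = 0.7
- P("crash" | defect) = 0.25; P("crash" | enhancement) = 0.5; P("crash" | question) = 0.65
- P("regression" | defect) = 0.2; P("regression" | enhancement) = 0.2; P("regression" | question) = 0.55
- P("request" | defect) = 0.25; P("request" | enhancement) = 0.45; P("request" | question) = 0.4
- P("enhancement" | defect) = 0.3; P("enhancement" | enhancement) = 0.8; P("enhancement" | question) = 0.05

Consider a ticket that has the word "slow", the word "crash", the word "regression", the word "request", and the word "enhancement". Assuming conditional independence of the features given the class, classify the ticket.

defect: 0.1 × 0.15 × 0.25 × 0.2 × 0.25 × 0.3 = 0.00005625
enhancement: 0.8 × 0.65 × 0.5 × 0.2 × 0.45 × 0.8 = 0.01872
question: 0.1 × 0.7 × 0.65 × 0.55 × 0.4 × 0.05 = 0.0005005
Highest score → enhancement.

enhancement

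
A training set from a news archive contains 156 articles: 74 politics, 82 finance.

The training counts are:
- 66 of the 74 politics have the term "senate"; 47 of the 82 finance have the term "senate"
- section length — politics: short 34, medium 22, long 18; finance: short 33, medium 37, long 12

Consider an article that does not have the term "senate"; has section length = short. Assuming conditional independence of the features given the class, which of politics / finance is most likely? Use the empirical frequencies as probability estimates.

politics: (74/156) × (8/74) × (34/74) ≈ 0.023562
finance: (82/156) × (35/82) × (33/82) ≈ 0.0902908
Highest score → finance.

finance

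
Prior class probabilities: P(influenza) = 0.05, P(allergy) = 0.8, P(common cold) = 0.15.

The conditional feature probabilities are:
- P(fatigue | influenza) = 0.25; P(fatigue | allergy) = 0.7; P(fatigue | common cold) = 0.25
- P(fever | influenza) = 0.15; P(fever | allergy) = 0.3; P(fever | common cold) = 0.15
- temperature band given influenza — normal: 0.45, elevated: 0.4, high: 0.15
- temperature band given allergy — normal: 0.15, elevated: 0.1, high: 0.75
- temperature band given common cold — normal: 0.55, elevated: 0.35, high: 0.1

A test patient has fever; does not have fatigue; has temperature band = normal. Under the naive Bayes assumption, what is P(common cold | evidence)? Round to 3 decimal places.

influenza: 0.05 × (1−0.25) × 0.15 × 0.45 = 0.00253125
allergy: 0.8 × (1−0.7) × 0.3 × 0.15 = 0.0108
common cold: 0.15 × (1−0.25) × 0.15 × 0.55 = 0.00928125
P(common cold | x) = 0.00928125 / 0.0226125 ≈ 0.410

0.410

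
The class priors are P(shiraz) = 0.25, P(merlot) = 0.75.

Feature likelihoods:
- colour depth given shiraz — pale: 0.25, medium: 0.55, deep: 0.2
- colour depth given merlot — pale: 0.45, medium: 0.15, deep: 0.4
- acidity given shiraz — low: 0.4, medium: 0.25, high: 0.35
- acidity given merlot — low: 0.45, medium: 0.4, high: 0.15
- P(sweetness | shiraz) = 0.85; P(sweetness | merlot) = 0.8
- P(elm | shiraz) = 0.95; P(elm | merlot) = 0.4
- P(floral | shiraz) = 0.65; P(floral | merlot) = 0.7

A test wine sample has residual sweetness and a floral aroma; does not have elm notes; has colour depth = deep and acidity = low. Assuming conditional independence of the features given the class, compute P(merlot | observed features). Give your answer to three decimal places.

shiraz: 0.25 × 0.2 × 0.4 × 0.85 × (1−0.95) × 0.65 = 0.0005525
merlot: 0.75 × 0.4 × 0.45 × 0.8 × (1−0.4) × 0.7 = 0.04536
P(merlot | x) = 0.04536 / 0.0459125 ≈ 0.988

0.988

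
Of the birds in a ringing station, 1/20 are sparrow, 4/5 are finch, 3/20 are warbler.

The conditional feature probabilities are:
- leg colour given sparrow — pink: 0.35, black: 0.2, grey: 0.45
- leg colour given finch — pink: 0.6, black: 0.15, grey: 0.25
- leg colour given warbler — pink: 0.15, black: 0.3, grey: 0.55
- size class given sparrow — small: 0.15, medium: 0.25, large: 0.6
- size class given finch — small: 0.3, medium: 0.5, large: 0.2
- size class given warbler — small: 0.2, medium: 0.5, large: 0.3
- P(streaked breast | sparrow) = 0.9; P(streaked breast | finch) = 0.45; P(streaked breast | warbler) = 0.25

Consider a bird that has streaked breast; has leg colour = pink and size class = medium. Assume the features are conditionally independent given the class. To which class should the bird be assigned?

sparrow: 0.05 × 0.35 × 0.25 × 0.9 = 0.0039375
finch: 0.8 × 0.6 × 0.5 × 0.45 = 0.108
warbler: 0.15 × 0.15 × 0.5 × 0.25 = 0.0028125
Highest score → finch.

finch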